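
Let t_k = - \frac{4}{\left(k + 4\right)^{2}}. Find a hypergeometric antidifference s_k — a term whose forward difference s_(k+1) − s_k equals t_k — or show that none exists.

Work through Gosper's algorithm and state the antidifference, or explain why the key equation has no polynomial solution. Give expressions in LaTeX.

Step 1: r(k) = (k + 4)**2/(k + 5)**2.
Take A(k)=k**2 + 8*k + 16, B(k)=k**2 + 10*k + 25, C(k)=1.
f must satisfy (k**2 + 8*k + 16)·f(k+1) − (k**2 + 8*k + 16)·f(k) = 1.
From deg A=2, deg B=2, deg C=0: d=0.
Generic f = c0 gives residual -1; -1 = 0 cannot hold, so t_k is not Gosper-summable.

none — t_k is not Gosper-summable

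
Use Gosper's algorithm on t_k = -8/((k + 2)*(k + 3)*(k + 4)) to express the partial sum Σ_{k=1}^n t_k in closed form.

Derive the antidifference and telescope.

S(n) = n*(-n - 7)/(3*(n**2 + 7*n + 12))

Ratio r(k) = (k + 2)/(k + 5).
Gosper form: A/B · C(k+1)/C(k) with A=k + 2, B=k + 5, C=1.
Set up (k + 2)·f(k+1) − (k + 4)·f(k) − (1) = 0.
Degrees (1,1,0) ⇒ d ≤ 2.
Solve for f: f(k) = k*(k + 5)/12 (degree 2 ≤ 2).
Then R = B(k−1)f/C = k*(k + 4)*(k + 5)/12, so s_k = R(k)·t_k = 2*k*(-k - 5)/(3*(k + 2)*(k + 3)).
Verify: -8/(k**3 + 9*k**2 + 26*k + 24) matches t_k.
Evaluate: s_(n+1) = 2*(-n**2 - 7*n - 6)/(3*(n**2 + 7*n + 12)); subtract s_(1) = -1/3 ⇒ S(n) = n*(-n - 7)/(3*(n**2 + 7*n + 12)).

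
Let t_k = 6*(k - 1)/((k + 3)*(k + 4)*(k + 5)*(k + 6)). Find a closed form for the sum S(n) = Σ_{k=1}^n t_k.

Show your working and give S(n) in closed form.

S(n) = n*(n**2 + 15*n - 16)/(30*(n**3 + 15*n**2 + 74*n + 120))

Compute t_(k+1)/t_k: get k*(k + 3)/((k - 1)*(k + 7)).
A = k + 3, B = k + 7, C = k - 1.
Solve (k + 3)·f(k+1) − (k + 6)·f(k) = k - 1.
Bound: deg f ≤ 3.
Coefficient equations give f(k) = k*(k - 7)*(k + 19)/360.
Then R = B(k−1)f/C = k*(k - 7)*(k + 6)*(k + 19)/(360*(k - 1)), so s_k = R(k)·t_k = k*(k**2 + 12*k - 133)/(60*(k + 3)*(k + 4)*(k + 5)).
Verify: 6*(k - 1)/(k**4 + 18*k**3 + 119*k**2 + 342*k + 360) matches t_k.
Evaluate: s_(n+1) = (n**3 + 15*n**2 - 106*n - 120)/(60*(n**3 + 15*n**2 + 74*n + 120)); subtract s_(1) = -1/60 ⇒ S(n) = n*(n**2 + 15*n - 16)/(30*(n**3 + 15*n**2 + 74*n + 120)).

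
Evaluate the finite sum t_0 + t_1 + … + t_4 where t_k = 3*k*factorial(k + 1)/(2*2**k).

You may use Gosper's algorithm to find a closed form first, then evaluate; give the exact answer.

Σ = 129/2

Ratio r(k) = (k + 1)*(k + 2)/(2*k).
Gosper form: A/B · C(k+1)/C(k) with A=k/2 + 1, B=1, C=k.
f must satisfy (k/2 + 1)·f(k+1) − (1)·f(k) = k.
deg f ≤ 0 (via 1,0,1).
Match coefficients ⇒ f(k) = 2.
R(k) = B(k−1)·f(k)/C(k) = 2/k; s_k = R·t_k = 3*factorial(k + 1)/2**k.
Δs = 3*k*factorial(k + 1)/(2*2**k), as required.
Sum = s_(5) − s_(0); s_(5) = 135/2, s_(0) = 3 ⇒ 129/2.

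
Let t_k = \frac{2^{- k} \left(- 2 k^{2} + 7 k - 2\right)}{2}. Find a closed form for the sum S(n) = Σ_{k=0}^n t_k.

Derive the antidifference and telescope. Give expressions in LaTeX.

S(n) = -1 + 2^{- n} n^{2} + \frac{2^{- n} n}{2}

t_(k+1)/t_k = (2*k**2 - 3*k - 3)/(2*(2*k**2 - 7*k + 2)).
A = 1/2, B = 1, C = k**2 - 7*k/2 + 1.
Need (1/2)·f(k+1) − (1)·f(k) = k**2 - 7*k/2 + 1.
deg f ≤ 2 (via 0,0,2).
Solving with deg f ≤ 2: f(k) = -(k - 1)*(2*k - 1).
Then R = B(k−1)f/C = -2*(k - 1)*(2*k - 1)/(2*k**2 - 7*k + 2), so s_k = R(k)·t_k = (2*k**2 - 3*k + 1)/2**k.
s_(k+1) − s_k = (-2*k**2 + 7*k - 2)/(2*2**k) = t_k.
Σ_(k=0)^n t_k = s_(n+1) − s_(0) = (2**(-n - 1)*n*(2*n + 1)) − (1), i.e. -1 + n**2/2**n + n/(2*2**n).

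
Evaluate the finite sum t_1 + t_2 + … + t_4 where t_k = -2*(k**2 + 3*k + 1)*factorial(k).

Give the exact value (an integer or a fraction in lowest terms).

Σ = -1674

Ratio r(k) = (k + 1)*(3*k + (k + 1)**2 + 4)/(k**2 + 3*k + 1).
Take A(k)=k + 1, B(k)=1, C(k)=k**2 + 3*k + 1.
Key eq: (k + 1)·f(k+1) = (1)·f(k) + (k**2 + 3*k + 1).
d = 1 from the (1,0,2) case.
Coefficient equations give f(k) = k + 2.
Certificate R = B(k−1)f/C = (k + 2)/(k**2 + 3*k + 1) gives s_k = -2*(k + 2)*factorial(k).
s_(k+1) − s_k = -2*(k**2 + 3*k + 1)*factorial(k) = t_k.
Sum = s_(5) − s_(1); s_(5) = -1680, s_(1) = -6 ⇒ -1674.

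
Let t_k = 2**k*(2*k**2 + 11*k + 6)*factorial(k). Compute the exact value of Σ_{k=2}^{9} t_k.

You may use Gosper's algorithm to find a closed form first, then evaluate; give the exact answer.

Step 1: r(k) = 2*(2*k**3 + 17*k**2 + 34*k + 19)/(2*k**2 + 11*k + 6).
Normal form (A,B,C) = (2*k + 2, 1, k**2 + 11*k/2 + 3).
Solve (2*k + 2)·f(k+1) − (1)·f(k) = k**2 + 11*k/2 + 3.
Degrees (1,0,2) ⇒ d ≤ 1.
Coefficient equations give f(k) = (k + 4)/2.
R(k) = B(k−1)·f(k)/C(k) = (k + 4)/(2*k**2 + 11*k + 6); s_k = R·t_k = 2**k*(k + 4)*factorial(k).
Verify: 2**k*(2*k**2 + 11*k + 6)*factorial(k) matches t_k.
Sum = s_(10) − s_(2); s_(10) = 52022476800, s_(2) = 48 ⇒ 52022476752.

Σ = 52022476752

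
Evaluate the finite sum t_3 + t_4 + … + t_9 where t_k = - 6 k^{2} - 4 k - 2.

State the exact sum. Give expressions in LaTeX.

The ratio is (3*k**2 + 8*k + 6)/(3*k**2 + 2*k + 1).
Normal form (A,B,C) = (1, 1, k**2 + 2*k/3 + 1/3).
Set up (1)·f(k+1) − (1)·f(k) − (k**2 + 2*k/3 + 1/3) = 0.
Bound: deg f ≤ 3.
Solve for f: f(k) = k*(2*k**2 - k + 1)/6 (degree 3 ≤ 3).
Certificate R = B(k−1)f/C = k*(2*k**2 - k + 1)/(2*(3*k**2 + 2*k + 1)) gives s_k = k*(-2*k**2 + k - 1).
Check: Δs_k = -6*k**2 - 4*k - 2. ✓
Σ_(k=3)^(9) t_k = s_(10) − s_(3) = -1910 − (-48) = -1862.

Σ = -1862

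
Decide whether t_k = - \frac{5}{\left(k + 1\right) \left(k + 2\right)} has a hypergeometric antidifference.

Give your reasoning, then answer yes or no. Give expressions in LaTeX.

Yes. s_k = - \frac{5 k}{k + 1}.

r(k) = (k + 1)/(k + 3) after simplifying.
So A=k + 1 and B=k + 3, with C=1.
Key eq: (k + 1)·f(k+1) = (k + 2)·f(k) + (1).
deg f ≤ 1 (via 1,1,0).
Coefficient equations give f(k) = k.
R(k) = B(k−1)·f(k)/C(k) = k*(k + 2); s_k = R·t_k = -5*k/(k + 1).
Verify: -5/(k**2 + 3*k + 2) matches t_k.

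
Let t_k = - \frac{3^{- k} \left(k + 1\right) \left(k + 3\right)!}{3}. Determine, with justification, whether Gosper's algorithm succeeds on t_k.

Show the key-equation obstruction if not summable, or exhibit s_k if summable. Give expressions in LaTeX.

Yes. s_k = - 3^{- k} \left(k + 3\right)!.

Step 1: r(k) = (k + 2)*(k + 4)/(3*(k + 1)).
So A=k/3 + 4/3 and B=1, with C=k + 1.
f must satisfy (k/3 + 4/3)·f(k+1) − (1)·f(k) = k + 1.
Degrees (1,0,1) ⇒ d ≤ 0.
Match coefficients ⇒ f(k) = 3.
Get s_k = R·t_k = -factorial(k + 3)/3**k with R(k) = B(k−1)f(k)/C(k) = 3/(k + 1).
Check: Δs_k = -(k + 1)*factorial(k + 3)/(3*3**k). ✓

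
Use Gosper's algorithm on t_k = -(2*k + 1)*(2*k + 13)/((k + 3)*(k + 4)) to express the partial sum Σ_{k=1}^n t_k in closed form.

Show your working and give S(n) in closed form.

The ratio is (k + 3)*(2*k + 3)*(2*k + 15)/((k + 5)*(2*k + 1)*(2*k + 13)).
So A=k + 3 and B=k + 5, with C=k**2 + 7*k + 13/4.
Solve (k + 3)·f(k+1) − (k + 4)·f(k) = k**2 + 7*k + 13/4.
Degrees (1,1,2) ⇒ d ≤ 2.
A polynomial solution: f(k) = k*(12*k + 1)/12.
R(k) = B(k−1)·f(k)/C(k) = k*(k + 4)*(12*k + 1)/(3*(2*k + 1)*(2*k + 13)); s_k = R·t_k = k*(-12*k - 1)/(3*(k + 3)).
Check: Δs_k = (-4*k**2 - 28*k - 13)/(k**2 + 7*k + 12). ✓
s_(n+1) = (-12*n**2 - 25*n - 13)/(3*(n + 4)) and s_(1) = -13/12, so S(n) = n*(-16*n - 29)/(4*(n + 4)).

S(n) = n*(-16*n - 29)/(4*(n + 4))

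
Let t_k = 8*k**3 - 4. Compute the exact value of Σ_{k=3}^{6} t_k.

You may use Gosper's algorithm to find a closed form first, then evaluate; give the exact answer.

Σ = 3440

t_(k+1)/t_k = (2*(k + 1)**3 - 1)/(2*k**3 - 1).
Gosper form: A/B · C(k+1)/C(k) with A=1, B=1, C=k**3 - 1/2.
f must satisfy (1)·f(k+1) − (1)·f(k) = k**3 - 1/2.
From deg A=0, deg B=0, deg C=3: d=4.
Solving with deg f ≤ 4: f(k) = k*(k - 2)*(k**2 + 1)/4.
Get s_k = R·t_k = 2*k*(k**3 - 2*k**2 + k - 2) with R(k) = B(k−1)f(k)/C(k) = k*(k - 2)*(k**2 + 1)/(2*(2*k**3 - 1)).
s_(k+1) − s_k = 8*k**3 - 4 = t_k.
Telescoping: Σ = s_(7) − s_(3) = 3500 − (60) = 3440.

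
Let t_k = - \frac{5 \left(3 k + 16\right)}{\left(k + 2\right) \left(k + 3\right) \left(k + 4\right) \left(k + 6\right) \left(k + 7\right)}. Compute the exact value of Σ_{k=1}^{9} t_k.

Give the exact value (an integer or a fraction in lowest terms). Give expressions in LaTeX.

Σ = -335/5824

Compute t_(k+1)/t_k: get (k + 2)*(k + 6)*(3*k + 19)/((k + 5)*(k + 8)*(3*k + 16)).
A = k + 2, B = k + 8, C = k**2 + 31*k/3 + 80/3.
Set up (k + 2)·f(k+1) − (k + 7)·f(k) − (k**2 + 31*k/3 + 80/3) = 0.
d = 5 from the (1,1,2) case.
A polynomial solution: f(k) = k*(k + 4)*(k + 5)*(k**2 + 11*k + 36)/108.
R(k) = B(k−1)·f(k)/C(k) = k*(k + 4)*(k + 7)*(k**2 + 11*k + 36)/(36*(3*k + 16)); s_k = R·t_k = 5*k*(-k**2 - 11*k - 36)/(36*(k**3 + 11*k**2 + 36*k + 36)).
Check: Δs_k = 5*(-3*k - 16)/(k**5 + 22*k**4 + 185*k**3 + 740*k**2 + 1404*k + 1008). ✓
Evaluate s at k=10 and k=1: -1025/7488 and -5/63; difference -335/5824.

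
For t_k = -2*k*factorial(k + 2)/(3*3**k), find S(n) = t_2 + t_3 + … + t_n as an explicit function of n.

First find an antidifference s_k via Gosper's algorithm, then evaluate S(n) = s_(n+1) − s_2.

t_(k+1)/t_k = (k + 1)*(k + 3)/(3*k).
A = k/3 + 1, B = 1, C = k.
Solve (k/3 + 1)·f(k+1) − (1)·f(k) = k.
From deg A=1, deg B=0, deg C=1: d=0.
Solve for f: f(k) = 3 (degree 0 ≤ 0).
So s_k = (B(k−1)f/C)·t_k = (3/k)·t_k = -2*factorial(k + 2)/3**k.
s_(k+1) − s_k = -2*k*factorial(k + 2)/(3*3**k) = t_k.
Σ_(k=2)^n t_k = s_(n+1) − s_(2) = (-2*3**(-n - 1)*factorial(n + 3)) − (-16/3), i.e. 16/3 - 2*factorial(n + 3)/(3*3**n).

S(n) = 16/3 - 2*factorial(n + 3)/(3*3**n)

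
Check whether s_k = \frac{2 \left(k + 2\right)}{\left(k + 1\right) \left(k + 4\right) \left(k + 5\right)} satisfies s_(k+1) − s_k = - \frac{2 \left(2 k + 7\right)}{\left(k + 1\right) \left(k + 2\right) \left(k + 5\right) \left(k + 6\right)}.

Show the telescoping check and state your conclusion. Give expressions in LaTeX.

Invalid: residual \frac{4 \left(3 k + 8\right)}{k^{5} + 18 k^{4} + 121 k^{3} + 372 k^{2} + 508 k + 240} ≠ 0.

s_(k+1) = 2*(k + 3)/((k + 2)*(k + 5)*(k + 6))
s_(k+1) − s_k = 2*(-2*k**2 - 9*k - 12)/(k**5 + 18*k**4 + 121*k**3 + 372*k**2 + 508*k + 240)
(s_(k+1) − s_k) − t_k = 4*(3*k + 8)/(k**5 + 18*k**4 + 121*k**3 + 372*k**2 + 508*k + 240)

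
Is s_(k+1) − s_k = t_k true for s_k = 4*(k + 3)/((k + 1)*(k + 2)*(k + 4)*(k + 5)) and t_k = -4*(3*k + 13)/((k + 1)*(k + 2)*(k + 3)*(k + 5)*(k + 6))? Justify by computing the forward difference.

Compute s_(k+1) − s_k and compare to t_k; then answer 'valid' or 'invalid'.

Invalid: residual 8*(2*k + 7)/(k**6 + 21*k**5 + 175*k**4 + 735*k**3 + 1624*k**2 + 1764*k + 720) ≠ 0.

s_(k+1) = 4*(k + 4)/((k + 2)*(k + 3)*(k + 5)*(k + 6))
s_(k+1) − s_k = 4*(-3*k**2 - 21*k - 38)/(k**6 + 21*k**5 + 175*k**4 + 735*k**3 + 1624*k**2 + 1764*k + 720)
(s_(k+1) − s_k) − t_k = 8*(2*k + 7)/(k**6 + 21*k**5 + 175*k**4 + 735*k**3 + 1624*k**2 + 1764*k + 720)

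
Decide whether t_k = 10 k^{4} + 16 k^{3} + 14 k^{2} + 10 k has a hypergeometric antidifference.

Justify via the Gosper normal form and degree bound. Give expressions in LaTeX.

r(k) = (5*k**4 + 28*k**3 + 61*k**2 + 63*k + 25)/(k*(5*k**3 + 8*k**2 + 7*k + 5)) after simplifying.
A = 1, B = 1, C = k**4 + 8*k**3/5 + 7*k**2/5 + k.
Need (1)·f(k+1) − (1)·f(k) = k**4 + 8*k**3/5 + 7*k**2/5 + k.
deg f ≤ 5 (via 0,0,4).
Match coefficients ⇒ f(k) = k*(k - 1)*(2*k**3 + k**2 + k + 3)/10.
Get s_k = R·t_k = k*(2*k**4 - k**3 + 2*k - 3) with R(k) = B(k−1)f(k)/C(k) = (k - 1)*(2*k**3 + k**2 + k + 3)/(2*(5*k**3 + 8*k**2 + 7*k + 5)).
Δs = 2*k*(5*k**3 + 8*k**2 + 7*k + 5), as required.

Yes. s_k = k \left(2 k^{4} - k^{3} + 2 k - 3\right).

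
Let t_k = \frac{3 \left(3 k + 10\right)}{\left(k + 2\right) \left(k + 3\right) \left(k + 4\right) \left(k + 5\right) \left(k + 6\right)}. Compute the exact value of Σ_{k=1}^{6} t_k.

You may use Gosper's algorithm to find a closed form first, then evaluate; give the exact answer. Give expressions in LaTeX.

The ratio is (k + 2)*(3*k + 13)/((k + 7)*(3*k + 10)).
Take A(k)=k + 2, B(k)=k + 7, C(k)=k + 10/3.
f must satisfy (k + 2)·f(k+1) − (k + 6)·f(k) = k + 10/3.
deg f ≤ 4 (via 1,1,1).
Match coefficients ⇒ f(k) = k*(k + 3)*(k**2 + 11*k + 38)/120.
Certificate R = B(k−1)f/C = k*(k + 3)*(k + 6)*(k**2 + 11*k + 38)/(40*(3*k + 10)) gives s_k = 3*k*(k**2 + 11*k + 38)/(40*(k**3 + 11*k**2 + 38*k + 40)).
Check: Δs_k = 3*(3*k + 10)/(k**5 + 20*k**4 + 155*k**3 + 580*k**2 + 1044*k + 720). ✓
Sum = s_(7) − s_(1); s_(7) = 287/3960, s_(1) = 1/24 ⇒ 61/1980.

Σ = 61/1980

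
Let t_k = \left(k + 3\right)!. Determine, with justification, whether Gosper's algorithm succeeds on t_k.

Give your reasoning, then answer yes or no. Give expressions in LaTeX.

No — t_k has no hypergeometric antidifference.

Compute t_(k+1)/t_k: get k + 4.
Take A(k)=k + 4, B(k)=1, C(k)=1.
Solve (k + 4)·f(k+1) − (1)·f(k) = 1.
From deg A=1, deg B=0, deg C=0: d=-1.
Bound -1 < 0, so the key equation has no polynomial solution.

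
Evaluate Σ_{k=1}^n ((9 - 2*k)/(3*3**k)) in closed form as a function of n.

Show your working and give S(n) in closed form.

Step 1: r(k) = (2*k - 7)/(3*(2*k - 9)).
Factor: A=1/3; B=1; C=k - 9/2.
Need (1/3)·f(k+1) − (1)·f(k) = k - 9/2.
d = 1 from the (0,0,1) case.
Coefficient equations give f(k) = -3*(k - 4)/2.
R(k) = B(k−1)·f(k)/C(k) = -3*(k - 4)/(2*k - 9); s_k = R·t_k = (k - 4)/3**k.
Δs = (9 - 2*k)/(3*3**k), as required.
Telescope: S(n) = s_(n+1) − s_(1) = 3**(-n - 1)*(n - 3) − (-1) = 3**(-n - 1)*(3**(n + 1) + n - 3).

S(n) = 3**(-n - 1)*(3**(n + 1) + n - 3)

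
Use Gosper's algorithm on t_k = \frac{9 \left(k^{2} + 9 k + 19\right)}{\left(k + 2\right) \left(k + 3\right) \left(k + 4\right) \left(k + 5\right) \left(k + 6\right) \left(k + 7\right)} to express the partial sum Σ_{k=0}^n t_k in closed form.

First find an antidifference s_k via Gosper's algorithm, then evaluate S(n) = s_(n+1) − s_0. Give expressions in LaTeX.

S(n) = \frac{n^{3} + 15 n^{2} + 71 n + 57}{16 \left(n^{3} + 15 n^{2} + 71 n + 105\right)}

r(k) = (k + 2)*(9*k + (k + 1)**2 + 28)/((k + 8)*(k**2 + 9*k + 19)) after simplifying.
So A=k + 2 and B=k + 8, with C=k**2 + 9*k + 19.
Solve (k + 2)·f(k+1) − (k + 7)·f(k) = k**2 + 9*k + 19.
deg f ≤ 5 (via 1,1,2).
Coefficient equations give f(k) = k*(k + 3)*(k + 5)*(k**2 + 12*k + 44)/144.
R(k) = B(k−1)·f(k)/C(k) = k*(k + 3)*(k + 5)*(k + 7)*(k**2 + 12*k + 44)/(144*(k**2 + 9*k + 19)); s_k = R·t_k = k*(k**2 + 12*k + 44)/(16*(k**3 + 12*k**2 + 44*k + 48)).
Verify: 9*(k**2 + 9*k + 19)/(k**6 + 27*k**5 + 295*k**4 + 1665*k**3 + 5104*k**2 + 8028*k + 5040) matches t_k.
Evaluate: s_(n+1) = (n**3 + 15*n**2 + 71*n + 57)/(16*(n**3 + 15*n**2 + 71*n + 105)); subtract s_(0) = 0 ⇒ S(n) = (n**3 + 15*n**2 + 71*n + 57)/(16*(n**3 + 15*n**2 + 71*n + 105)).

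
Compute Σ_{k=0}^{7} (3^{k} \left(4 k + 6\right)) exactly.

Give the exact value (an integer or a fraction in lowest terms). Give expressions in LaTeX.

Compute t_(k+1)/t_k: get 3*(2*k + 5)/(2*k + 3).
Factor: A=3; B=1; C=k + 3/2.
Need (3)·f(k+1) − (1)·f(k) = k + 3/2.
From deg A=0, deg B=0, deg C=1: d=1.
Solving with deg f ≤ 1: f(k) = k/2.
R(k) = B(k−1)·f(k)/C(k) = k/(2*k + 3); s_k = R·t_k = 2*3**k*k.
Verify: 3**k*(4*k + 6) matches t_k.
Telescoping: Σ = s_(8) − s_(0) = 104976 − (0) = 104976.

Σ = 104976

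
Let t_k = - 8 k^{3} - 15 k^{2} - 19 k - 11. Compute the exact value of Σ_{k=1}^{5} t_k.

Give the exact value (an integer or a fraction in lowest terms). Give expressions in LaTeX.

Σ = -2965

r(k) = (8*k**3 + 39*k**2 + 73*k + 53)/(8*k**3 + 15*k**2 + 19*k + 11) after simplifying.
So A=1 and B=1, with C=k**3 + 15*k**2/8 + 19*k/8 + 11/8.
f must satisfy (1)·f(k+1) − (1)·f(k) = k**3 + 15*k**2/8 + 19*k/8 + 11/8.
d = 4 from the (0,0,3) case.
Solve for f: f(k) = k*(2*k**3 + k**2 + 4*k + 4)/8 (degree 4 ≤ 4).
Then R = B(k−1)f/C = k*(2*k**3 + k**2 + 4*k + 4)/(8*k**3 + 15*k**2 + 19*k + 11), so s_k = R(k)·t_k = k*(-2*k**3 - k**2 - 4*k - 4).
Δs = -8*k**3 - 15*k**2 - 19*k - 11, as required.
Evaluate s at k=6 and k=1: -2976 and -11; difference -2965.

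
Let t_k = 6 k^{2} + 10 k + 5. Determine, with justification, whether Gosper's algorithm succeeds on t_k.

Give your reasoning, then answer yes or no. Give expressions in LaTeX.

Yes. s_k = k \left(2 k^{2} + 2 k + 1\right).

Ratio r(k) = (6*k**2 + 22*k + 21)/(6*k**2 + 10*k + 5).
Normal form (A,B,C) = (1, 1, k**2 + 5*k/3 + 5/6).
Key eq: (1)·f(k+1) = (1)·f(k) + (k**2 + 5*k/3 + 5/6).
deg f ≤ 3 (via 0,0,2).
Solving with deg f ≤ 3: f(k) = k*(2*k**2 + 2*k + 1)/6.
Get s_k = R·t_k = k*(2*k**2 + 2*k + 1) with R(k) = B(k−1)f(k)/C(k) = k*(2*k**2 + 2*k + 1)/(6*k**2 + 10*k + 5).
Δs = 6*k**2 + 10*k + 5, as required.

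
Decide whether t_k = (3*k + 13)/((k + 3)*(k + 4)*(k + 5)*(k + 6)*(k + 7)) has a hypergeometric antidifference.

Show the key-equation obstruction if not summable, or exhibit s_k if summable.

Yes. s_k = k*(k**2 + 14*k + 63)/(90*(k**3 + 14*k**2 + 63*k + 90)).

Ratio r(k) = (k + 3)*(3*k + 16)/((k + 8)*(3*k + 13)).
So A=k + 3 and B=k + 8, with C=k + 13/3.
Need (k + 3)·f(k+1) − (k + 7)·f(k) = k + 13/3.
Bound: deg f ≤ 4.
Solve for f: f(k) = k*(k + 4)*(k**2 + 14*k + 63)/270 (degree 4 ≤ 4).
Then R = B(k−1)f/C = k*(k + 4)*(k + 7)*(k**2 + 14*k + 63)/(90*(3*k + 13)), so s_k = R(k)·t_k = k*(k**2 + 14*k + 63)/(90*(k**3 + 14*k**2 + 63*k + 90)).
Δs = (3*k + 13)/(k**5 + 25*k**4 + 245*k**3 + 1175*k**2 + 2754*k + 2520), as required.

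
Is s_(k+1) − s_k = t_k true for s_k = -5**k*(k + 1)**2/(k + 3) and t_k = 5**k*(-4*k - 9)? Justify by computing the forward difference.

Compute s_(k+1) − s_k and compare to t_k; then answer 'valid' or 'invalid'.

s_(k+1) = -5**(k + 1)*(k + 2)**2/(k + 4)
s_(k+1) − s_k = 5**k*(-4*k**3 - 29*k**2 - 71*k - 56)/(k**2 + 7*k + 12)
(s_(k+1) − s_k) − t_k = 5**k*(8*k**2 + 40*k + 52)/(k**2 + 7*k + 12)

Invalid: residual 5**k*(8*k**2 + 40*k + 52)/(k**2 + 7*k + 12) ≠ 0.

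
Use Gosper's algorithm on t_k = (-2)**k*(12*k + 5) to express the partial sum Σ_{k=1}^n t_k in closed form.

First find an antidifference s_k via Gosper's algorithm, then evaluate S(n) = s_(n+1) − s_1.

Compute t_(k+1)/t_k: get 2*(-12*k - 17)/(12*k + 5).
Take A(k)=-2, B(k)=1, C(k)=k + 5/12.
f must satisfy (-2)·f(k+1) − (1)·f(k) = k + 5/12.
d = 1 from the (0,0,1) case.
A polynomial solution: f(k) = -(4*k - 1)/12.
So s_k = (B(k−1)f/C)·t_k = (-(4*k - 1)/(12*k + 5))·t_k = (-2)**k*(1 - 4*k).
Δs = (-2)**k*(12*k + 5), as required.
Telescope: S(n) = s_(n+1) − s_(1) = 2*(-2)**n*(4*n + 3) − (6) = 8*(-2)**n*n + 6*(-2)**n - 6.

S(n) = 8*(-2)**n*n + 6*(-2)**n - 6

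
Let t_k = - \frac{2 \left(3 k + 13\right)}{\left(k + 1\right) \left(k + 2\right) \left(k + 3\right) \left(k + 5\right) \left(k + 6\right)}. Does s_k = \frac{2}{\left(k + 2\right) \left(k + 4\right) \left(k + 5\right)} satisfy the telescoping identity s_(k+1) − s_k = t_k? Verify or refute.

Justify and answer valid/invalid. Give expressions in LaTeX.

Invalid: residual \frac{12 \left(2 k + 7\right)}{k^{6} + 21 k^{5} + 175 k^{4} + 735 k^{3} + 1624 k^{2} + 1764 k + 720} ≠ 0.

s_(k+1) = 2/((k + 3)*(k + 5)*(k + 6))
s_(k+1) − s_k = 2*(-3*k - 10)/(k**5 + 20*k**4 + 155*k**3 + 580*k**2 + 1044*k + 720)
(s_(k+1) − s_k) − t_k = 12*(2*k + 7)/(k**6 + 21*k**5 + 175*k**4 + 735*k**3 + 1624*k**2 + 1764*k + 720)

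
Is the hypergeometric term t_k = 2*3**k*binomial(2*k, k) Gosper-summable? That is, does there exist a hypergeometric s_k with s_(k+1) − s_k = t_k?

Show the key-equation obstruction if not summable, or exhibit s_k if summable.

No; the degree bound rules out any f.

r(k) = 6*(2*k + 1)/(k + 1) after simplifying.
Factor: A=12*k + 6; B=k + 1; C=1.
Need (12*k + 6)·f(k+1) − (k)·f(k) = 1.
d = -1 from the (1,1,0) case.
deg f ≤ -1 is impossible — no certificate.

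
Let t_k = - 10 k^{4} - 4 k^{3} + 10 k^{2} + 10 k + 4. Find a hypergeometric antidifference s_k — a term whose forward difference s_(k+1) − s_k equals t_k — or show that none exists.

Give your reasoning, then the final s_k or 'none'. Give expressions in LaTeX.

r(k) = (5*k**4 + 22*k**3 + 31*k**2 + 11*k - 5)/(5*k**4 + 2*k**3 - 5*k**2 - 5*k - 2) after simplifying.
Take A(k)=1, B(k)=1, C(k)=k**4 + 2*k**3/5 - k**2 - k - 2/5.
Need (1)·f(k+1) − (1)·f(k) = k**4 + 2*k**3/5 - k**2 - k - 2/5.
deg f ≤ 5 (via 0,0,4).
Coefficient equations give f(k) = k*(2*k**4 - 4*k**3 - 2*k**2 + k - 1)/10.
So s_k = (B(k−1)f/C)·t_k = (k*(2*k**4 - 4*k**3 - 2*k**2 + k - 1)/(2*(5*k**4 + 2*k**3 - 5*k**2 - 5*k - 2)))·t_k = k*(-2*k**4 + 4*k**3 + 2*k**2 - k + 1).
Verify: -10*k**4 - 4*k**3 + 10*k**2 + 10*k + 4 matches t_k.

s_k = k \left(- 2 k^{4} + 4 k^{3} + 2 k^{2} - k + 1\right)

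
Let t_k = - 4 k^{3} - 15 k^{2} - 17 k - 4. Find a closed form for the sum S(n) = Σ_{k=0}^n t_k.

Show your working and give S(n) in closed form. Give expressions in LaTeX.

S(n) = - n^{4} - 7 n^{3} - 17 n^{2} - 15 n - 4

Compute t_(k+1)/t_k: get (4*k**3 + 27*k**2 + 59*k + 40)/(4*k**3 + 15*k**2 + 17*k + 4).
So A=1 and B=1, with C=k**3 + 15*k**2/4 + 17*k/4 + 1.
Set up (1)·f(k+1) − (1)·f(k) − (k**3 + 15*k**2/4 + 17*k/4 + 1) = 0.
deg f ≤ 4 (via 0,0,3).
Solve for f: f(k) = k*(k**3 + 3*k**2 + 2*k - 2)/4 (degree 4 ≤ 4).
R(k) = B(k−1)·f(k)/C(k) = k*(k**3 + 3*k**2 + 2*k - 2)/(4*k**3 + 15*k**2 + 17*k + 4); s_k = R·t_k = k*(-k**3 - 3*k**2 - 2*k + 2).
Verify: -4*k**3 - 15*k**2 - 17*k - 4 matches t_k.
Σ_(k=0)^n t_k = s_(n+1) − s_(0) = (-n**4 - 7*n**3 - 17*n**2 - 15*n - 4) − (0), i.e. -n**4 - 7*n**3 - 17*n**2 - 15*n - 4.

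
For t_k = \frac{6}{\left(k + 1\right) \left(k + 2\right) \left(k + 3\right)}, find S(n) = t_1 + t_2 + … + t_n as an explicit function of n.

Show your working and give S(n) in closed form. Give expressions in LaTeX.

r(k) = (k + 1)/(k + 4) after simplifying.
Take A(k)=k + 1, B(k)=k + 4, C(k)=1.
Key eq: (k + 1)·f(k+1) = (k + 3)·f(k) + (1).
Bound: deg f ≤ 2.
A polynomial solution: f(k) = k*(k + 3)/4.
Get s_k = R·t_k = 3*k*(k + 3)/(2*(k + 1)*(k + 2)) with R(k) = B(k−1)f(k)/C(k) = k*(k + 3)**2/4.
s_(k+1) − s_k = 6/(k**3 + 6*k**2 + 11*k + 6) = t_k.
Telescope: S(n) = s_(n+1) − s_(1) = 3*(n**2 + 5*n + 4)/(2*(n**2 + 5*n + 6)) − (1) = n*(n + 5)/(2*(n**2 + 5*n + 6)).

S(n) = \frac{n \left(n + 5\right)}{2 \left(n^{2} + 5 n + 6\right)}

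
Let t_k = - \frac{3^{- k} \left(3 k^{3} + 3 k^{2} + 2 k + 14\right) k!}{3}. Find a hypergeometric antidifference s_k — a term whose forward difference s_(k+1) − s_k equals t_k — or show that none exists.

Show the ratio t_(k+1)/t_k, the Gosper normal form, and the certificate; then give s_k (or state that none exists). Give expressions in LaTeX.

The ratio is (3*k**4 + 15*k**3 + 29*k**2 + 39*k + 22)/(3*(3*k**3 + 3*k**2 + 2*k + 14)).
Factor: A=k/3 + 1/3; B=1; C=k**3 + k**2 + 2*k/3 + 14/3.
Set up (k/3 + 1/3)·f(k+1) − (1)·f(k) − (k**3 + k**2 + 2*k/3 + 14/3) = 0.
d = 2 from the (1,0,3) case.
Solve for f: f(k) = 3*k**2 + 3*k - 4 (degree 2 ≤ 2).
R(k) = B(k−1)·f(k)/C(k) = 3*(3*k**2 + 3*k - 4)/(3*k**3 + 3*k**2 + 2*k + 14); s_k = R·t_k = -(3*k**2 + 3*k - 4)*factorial(k)/3**k.
s_(k+1) − s_k = -(3*k**3 + 3*k**2 + 2*k + 14)*factorial(k)/(3*3**k) = t_k.

s_k = - 3^{- k} \left(3 k^{2} + 3 k - 4\right) k!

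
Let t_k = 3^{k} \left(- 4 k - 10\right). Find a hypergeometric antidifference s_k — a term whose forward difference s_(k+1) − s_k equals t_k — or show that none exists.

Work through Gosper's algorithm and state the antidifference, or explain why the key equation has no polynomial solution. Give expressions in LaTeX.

s_k = - 2 \cdot 3^{k} \left(k + 1\right)

The ratio is 3*(2*k + 7)/(2*k + 5).
So A=3 and B=1, with C=k + 5/2.
Need (3)·f(k+1) − (1)·f(k) = k + 5/2.
d = 1 from the (0,0,1) case.
Match coefficients ⇒ f(k) = (k + 1)/2.
Certificate R = B(k−1)f/C = (k + 1)/(2*k + 5) gives s_k = -2*3**k*(k + 1).
Verify: 3**k*(-4*k - 10) matches t_k.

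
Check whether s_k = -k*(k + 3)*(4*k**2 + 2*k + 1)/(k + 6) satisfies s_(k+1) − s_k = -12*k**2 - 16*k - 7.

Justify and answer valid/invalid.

s_(k+1) = -(k + 1)*(k + 4)*(2*k + 4*(k + 1)**2 + 3)/(k + 7)
s_(k+1) − s_k = (-12*k**4 - 148*k**3 - 461*k**2 - 457*k - 168)/(k**2 + 13*k + 42)
(s_(k+1) − s_k) − t_k = 6*(4*k**3 + 43*k**2 + 51*k + 21)/(k**2 + 13*k + 42)

Invalid: residual 6*(4*k**3 + 43*k**2 + 51*k + 21)/(k**2 + 13*k + 42) ≠ 0.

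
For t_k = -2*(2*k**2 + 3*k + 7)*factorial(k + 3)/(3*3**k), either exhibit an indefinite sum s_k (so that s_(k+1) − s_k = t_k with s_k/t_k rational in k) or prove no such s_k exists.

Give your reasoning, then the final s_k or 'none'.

Step 1: r(k) = (k + 4)*(3*k + 2*(k + 1)**2 + 10)/(3*(2*k**2 + 3*k + 7)).
Take A(k)=k/3 + 4/3, B(k)=1, C(k)=k**2 + 3*k/2 + 7/2.
Key eq: (k/3 + 4/3)·f(k+1) = (1)·f(k) + (k**2 + 3*k/2 + 7/2).
Degrees (1,0,2) ⇒ d ≤ 1.
A polynomial solution: f(k) = 3*(2*k - 1)/2.
R(k) = B(k−1)·f(k)/C(k) = 3*(2*k - 1)/(2*k**2 + 3*k + 7); s_k = R·t_k = -2*(2*k - 1)*factorial(k + 3)/3**k.
Verify: -2*(2*k**2 + 3*k + 7)*factorial(k + 3)/(3*3**k) matches t_k.

s_k = -2*(2*k - 1)*factorial(k + 3)/3**k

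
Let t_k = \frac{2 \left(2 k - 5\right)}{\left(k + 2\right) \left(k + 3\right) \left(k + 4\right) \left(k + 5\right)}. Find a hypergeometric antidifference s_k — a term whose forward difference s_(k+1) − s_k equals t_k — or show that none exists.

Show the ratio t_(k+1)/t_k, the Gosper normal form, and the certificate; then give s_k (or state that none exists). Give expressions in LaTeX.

s_k = \frac{k \left(- k^{2} - 9 k - 50\right)}{12 \left(k + 2\right) \left(k + 3\right) \left(k + 4\right)}

Compute t_(k+1)/t_k: get (k + 2)*(2*k - 3)/((k + 6)*(2*k - 5)).
Factor: A=k + 2; B=k + 6; C=k - 5/2.
Set up (k + 2)·f(k+1) − (k + 5)·f(k) − (k - 5/2) = 0.
Degrees (1,1,1) ⇒ d ≤ 3.
Solving with deg f ≤ 3: f(k) = -k*(k**2 + 9*k + 50)/48.
Get s_k = R·t_k = k*(-k**2 - 9*k - 50)/(12*(k + 2)*(k + 3)*(k + 4)) with R(k) = B(k−1)f(k)/C(k) = -k*(k + 5)*(k**2 + 9*k + 50)/(24*(2*k - 5)).
Δs = 2*(2*k - 5)/(k**4 + 14*k**3 + 71*k**2 + 154*k + 120), as required.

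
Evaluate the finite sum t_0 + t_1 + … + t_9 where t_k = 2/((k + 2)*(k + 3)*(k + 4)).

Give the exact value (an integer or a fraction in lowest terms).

The ratio is (k + 2)/(k + 5).
Gosper form: A/B · C(k+1)/C(k) with A=k + 2, B=k + 5, C=1.
Key eq: (k + 2)·f(k+1) = (k + 4)·f(k) + (1).
Bound: deg f ≤ 2.
Coefficient equations give f(k) = k*(k + 5)/12.
R(k) = B(k−1)·f(k)/C(k) = k*(k + 4)*(k + 5)/12; s_k = R·t_k = k*(k + 5)/(6*(k + 2)*(k + 3)).
s_(k+1) − s_k = 2/(k**3 + 9*k**2 + 26*k + 24) = t_k.
Telescoping: Σ = s_(10) − s_(0) = 25/156 − (0) = 25/156.

Σ = 25/156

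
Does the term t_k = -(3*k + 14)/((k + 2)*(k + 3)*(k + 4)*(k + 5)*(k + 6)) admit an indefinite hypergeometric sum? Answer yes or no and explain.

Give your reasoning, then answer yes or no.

r(k) = (k + 2)*(3*k + 17)/((k + 7)*(3*k + 14)) after simplifying.
Factor: A=k + 2; B=k + 7; C=k + 14/3.
Set up (k + 2)·f(k+1) − (k + 6)·f(k) − (k + 14/3) = 0.
From deg A=1, deg B=1, deg C=1: d=4.
Solve for f: f(k) = k*(k + 4)*(k**2 + 10*k + 31)/90 (degree 4 ≤ 4).
So s_k = (B(k−1)f/C)·t_k = (k*(k + 4)*(k + 6)*(k**2 + 10*k + 31)/(30*(3*k + 14)))·t_k = k*(-k**2 - 10*k - 31)/(30*(k**3 + 10*k**2 + 31*k + 30)).
Check: Δs_k = (-3*k - 14)/(k**5 + 20*k**4 + 155*k**3 + 580*k**2 + 1044*k + 720). ✓

Yes. s_k = k*(-k**2 - 10*k - 31)/(30*(k**3 + 10*k**2 + 31*k + 30)).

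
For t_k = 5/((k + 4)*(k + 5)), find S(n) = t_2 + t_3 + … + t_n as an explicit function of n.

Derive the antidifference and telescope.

S(n) = 5*(n - 1)/(6*(n + 5))

r(k) = (k + 4)/(k + 6) after simplifying.
Factor: A=k + 4; B=k + 6; C=1.
Solve (k + 4)·f(k+1) − (k + 5)·f(k) = 1.
From deg A=1, deg B=1, deg C=0: d=1.
Solve for f: f(k) = k/4 (degree 1 ≤ 1).
Then R = B(k−1)f/C = k*(k + 5)/4, so s_k = R(k)·t_k = 5*k/(4*(k + 4)).
s_(k+1) − s_k = 5/(k**2 + 9*k + 20) = t_k.
s_(n+1) = 5*(n + 1)/(4*(n + 5)) and s_(2) = 5/12, so S(n) = 5*(n - 1)/(6*(n + 5)).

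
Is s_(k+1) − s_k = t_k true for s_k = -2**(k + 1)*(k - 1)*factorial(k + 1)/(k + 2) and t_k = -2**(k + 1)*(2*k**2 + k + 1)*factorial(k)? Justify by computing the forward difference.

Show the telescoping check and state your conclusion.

s_(k+1) = -2**(k + 2)*k*factorial(k + 2)/(k + 3)
s_(k+1) − s_k = -2**(k + 1)*(2*k**3 + 7*k**2 + 6*k + 3)*factorial(k + 1)/((k + 2)*(k + 3))
(s_(k+1) − s_k) − t_k = 2**(k + 1)*(2*k**3 + 5*k**2 + 2*k + 3)*factorial(k)/((k + 2)*(k + 3))

Invalid: residual 2**(k + 1)*(2*k**3 + 5*k**2 + 2*k + 3)*factorial(k)/((k + 2)*(k + 3)) ≠ 0.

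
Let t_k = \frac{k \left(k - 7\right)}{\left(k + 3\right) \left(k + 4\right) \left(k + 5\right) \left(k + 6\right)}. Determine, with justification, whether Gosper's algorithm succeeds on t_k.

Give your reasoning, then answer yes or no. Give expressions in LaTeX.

r(k) = (k - 6)*(k + 1)*(k + 3)/(k*(k - 7)*(k + 7)) after simplifying.
Normal form (A,B,C) = (k + 3, k + 7, k**2 - 7*k).
Need (k + 3)·f(k+1) − (k + 6)·f(k) = k**2 - 7*k.
d = 3 from the (1,1,2) case.
Solve for f: f(k) = k*(k - 47)*(k - 1)/60 (degree 3 ≤ 3).
R(k) = B(k−1)·f(k)/C(k) = (k - 47)*(k - 1)*(k + 6)/(60*(k - 7)); s_k = R·t_k = k*(k**2 - 48*k + 47)/(60*(k + 3)*(k + 4)*(k + 5)).
Verify: k*(k - 7)/(k**4 + 18*k**3 + 119*k**2 + 342*k + 360) matches t_k.

Yes. s_k = \frac{k \left(k^{2} - 48 k + 47\right)}{60 \left(k + 3\right) \left(k + 4\right) \left(k + 5\right)}.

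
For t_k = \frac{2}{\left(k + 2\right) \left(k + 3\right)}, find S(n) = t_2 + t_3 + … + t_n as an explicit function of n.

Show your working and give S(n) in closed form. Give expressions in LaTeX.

Compute t_(k+1)/t_k: get (k + 2)/(k + 4).
Normal form (A,B,C) = (k + 2, k + 4, 1).
Solve (k + 2)·f(k+1) − (k + 3)·f(k) = 1.
Degrees (1,1,0) ⇒ d ≤ 1.
Match coefficients ⇒ f(k) = k/2.
Certificate R = B(k−1)f/C = k*(k + 3)/2 gives s_k = k/(k + 2).
Verify: 2/(k**2 + 5*k + 6) matches t_k.
Σ_(k=2)^n t_k = s_(n+1) − s_(2) = ((n + 1)/(n + 3)) − (1/2), i.e. (n - 1)/(2*(n + 3)).

S(n) = \frac{n - 1}{2 \left(n + 3\right)}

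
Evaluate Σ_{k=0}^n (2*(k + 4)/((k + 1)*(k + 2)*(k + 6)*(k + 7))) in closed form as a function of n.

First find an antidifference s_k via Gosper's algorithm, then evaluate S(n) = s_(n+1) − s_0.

Ratio r(k) = (k + 1)*(k + 5)*(k + 6)/((k + 3)*(k + 4)*(k + 8)).
A = k + 1, B = k + 8, C = k**4 + 16*k**3 + 95*k**2 + 248*k + 240.
f must satisfy (k + 1)·f(k+1) − (k + 7)·f(k) = k**4 + 16*k**3 + 95*k**2 + 248*k + 240.
deg f ≤ 6 (via 1,1,4).
A polynomial solution: f(k) = k*(k + 2)*(k + 3)*(k + 4)*(k + 5)*(k + 7)/12.
Get s_k = R·t_k = k*(k + 7)/(6*(k**2 + 7*k + 6)) with R(k) = B(k−1)f(k)/C(k) = k*(k + 2)*(k + 7)**2/(12*(k + 4)).
Δs = 2*(k + 4)/(k**4 + 16*k**3 + 83*k**2 + 152*k + 84), as required.
Telescope: S(n) = s_(n+1) − s_(0) = (n**2 + 9*n + 8)/(6*(n**2 + 9*n + 14)) − (0) = (n**2 + 9*n + 8)/(6*(n**2 + 9*n + 14)).

S(n) = (n**2 + 9*n + 8)/(6*(n**2 + 9*n + 14))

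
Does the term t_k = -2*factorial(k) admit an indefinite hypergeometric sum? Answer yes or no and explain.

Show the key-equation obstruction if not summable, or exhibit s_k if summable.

No — key equation has no polynomial f.

The ratio is k + 1.
Take A(k)=k + 1, B(k)=1, C(k)=1.
f must satisfy (k + 1)·f(k+1) − (1)·f(k) = 1.
From deg A=1, deg B=0, deg C=0: d=-1.
d = -1 < 0 ⇒ no nonzero polynomial f; not summable.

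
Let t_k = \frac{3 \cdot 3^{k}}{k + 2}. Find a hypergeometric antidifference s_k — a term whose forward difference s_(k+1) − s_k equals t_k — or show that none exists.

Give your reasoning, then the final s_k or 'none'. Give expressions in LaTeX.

Step 1: r(k) = 3*(k + 2)/(k + 3).
So A=3*k + 6 and B=k + 3, with C=1.
Key eq: (3*k + 6)·f(k+1) = (k + 2)·f(k) + (1).
From deg A=1, deg B=1, deg C=0: d=-1.
d = -1 < 0 ⇒ no nonzero polynomial f; not summable.

none (Gosper's algorithm certifies no s_k)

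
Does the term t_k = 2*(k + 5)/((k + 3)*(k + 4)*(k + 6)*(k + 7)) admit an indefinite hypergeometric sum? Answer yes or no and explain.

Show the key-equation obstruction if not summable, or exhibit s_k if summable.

t_(k+1)/t_k = (k + 3)*(k + 6)**2/((k + 5)**2*(k + 8)).
Take A(k)=k + 3, B(k)=k + 8, C(k)=k**2 + 10*k + 25.
Set up (k + 3)·f(k+1) − (k + 7)·f(k) − (k**2 + 10*k + 25) = 0.
From deg A=1, deg B=1, deg C=2: d=4.
Solving with deg f ≤ 4: f(k) = k*(k + 4)*(k + 5)*(k + 9)/36.
Then R = B(k−1)f/C = k*(k + 4)*(k + 7)*(k + 9)/(36*(k + 5)), so s_k = R(k)·t_k = k*(k + 9)/(18*(k**2 + 9*k + 18)).
Δs = 2*(k + 5)/(k**4 + 20*k**3 + 145*k**2 + 450*k + 504), as required.

Yes. s_k = k*(k + 9)/(18*(k**2 + 9*k + 18)).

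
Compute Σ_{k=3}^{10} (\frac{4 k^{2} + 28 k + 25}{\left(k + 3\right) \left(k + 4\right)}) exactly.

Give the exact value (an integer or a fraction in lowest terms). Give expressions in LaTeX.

Σ = 626/21

r(k) = (k + 3)*(28*k + 4*(k + 1)**2 + 53)/((k + 5)*(4*k**2 + 28*k + 25)) after simplifying.
Normal form (A,B,C) = (k + 3, k + 5, k**2 + 7*k + 25/4).
Solve (k + 3)·f(k+1) − (k + 4)·f(k) = k**2 + 7*k + 25/4.
deg f ≤ 2 (via 1,1,2).
Solving with deg f ≤ 2: f(k) = k*(12*k + 13)/12.
Certificate R = B(k−1)f/C = k*(k + 4)*(12*k + 13)/(3*(4*k**2 + 28*k + 25)) gives s_k = k*(12*k + 13)/(3*(k + 3)).
Δs = (4*k**2 + 28*k + 25)/(k**2 + 7*k + 12), as required.
Evaluate s at k=11 and k=3: 1595/42 and 49/6; difference 626/21.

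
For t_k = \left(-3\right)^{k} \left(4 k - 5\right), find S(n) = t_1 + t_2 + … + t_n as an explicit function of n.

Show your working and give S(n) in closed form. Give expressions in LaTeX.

S(n) = 3 \left(-3\right)^{n} n - 3 \left(-3\right)^{n} + 3

Ratio r(k) = 3*(1 - 4*k)/(4*k - 5).
Gosper form: A/B · C(k+1)/C(k) with A=-3, B=1, C=k - 5/4.
Key eq: (-3)·f(k+1) = (1)·f(k) + (k - 5/4).
Degrees (0,0,1) ⇒ d ≤ 1.
Solving with deg f ≤ 1: f(k) = -(k - 2)/4.
Certificate R = B(k−1)f/C = -(k - 2)/(4*k - 5) gives s_k = (-3)**k*(2 - k).
Δs = (-3)**k*(4*k - 5), as required.
Telescope: S(n) = s_(n+1) − s_(1) = (-3)**(n + 1)*(1 - n) − (-3) = 3*(-3)**n*n - 3*(-3)**n + 3.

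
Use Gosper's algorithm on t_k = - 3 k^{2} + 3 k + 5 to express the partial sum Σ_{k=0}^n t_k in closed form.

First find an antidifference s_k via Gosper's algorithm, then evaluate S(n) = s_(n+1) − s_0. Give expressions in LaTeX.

r(k) = (3*k**2 + 3*k - 5)/(3*k**2 - 3*k - 5) after simplifying.
Gosper form: A/B · C(k+1)/C(k) with A=1, B=1, C=k**2 - k - 5/3.
Set up (1)·f(k+1) − (1)·f(k) − (k**2 - k - 5/3) = 0.
deg f ≤ 3 (via 0,0,2).
Solve for f: f(k) = k*(k**2 - 3*k - 3)/3 (degree 3 ≤ 3).
So s_k = (B(k−1)f/C)·t_k = (k*(k**2 - 3*k - 3)/(3*k**2 - 3*k - 5))·t_k = k*(-k**2 + 3*k + 3).
Δs = -3*k**2 + 3*k + 5, as required.
Telescope: S(n) = s_(n+1) − s_(0) = -n**3 + 6*n + 5 − (0) = -n**3 + 6*n + 5.

S(n) = - n^{3} + 6 n + 5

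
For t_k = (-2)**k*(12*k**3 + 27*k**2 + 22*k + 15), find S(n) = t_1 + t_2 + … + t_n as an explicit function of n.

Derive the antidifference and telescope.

S(n) = 8*(-2)**n*n**3 + 26*(-2)**n*n**2 + 24*(-2)**n*n + 12*(-2)**n - 12

The ratio is 2*(-12*k**3 - 63*k**2 - 112*k - 76)/(12*k**3 + 27*k**2 + 22*k + 15).
A = -2, B = 1, C = k**3 + 9*k**2/4 + 11*k/6 + 5/4.
Set up (-2)·f(k+1) − (1)·f(k) − (k**3 + 9*k**2/4 + 11*k/6 + 5/4) = 0.
Bound: deg f ≤ 3.
Solve for f: f(k) = -(4*k**3 + k**2 - 2*k + 3)/12 (degree 3 ≤ 3).
R(k) = B(k−1)·f(k)/C(k) = -(4*k**3 + k**2 - 2*k + 3)/(12*k**3 + 27*k**2 + 22*k + 15); s_k = R·t_k = (-2)**k*(-4*k**3 - k**2 + 2*k - 3).
s_(k+1) − s_k = (-2)**k*(12*k**3 + 27*k**2 + 22*k + 15) = t_k.
Σ_(k=1)^n t_k = s_(n+1) − s_(1) = (2*(-2)**n*(4*n**3 + 13*n**2 + 12*n + 6)) − (12), i.e. 8*(-2)**n*n**3 + 26*(-2)**n*n**2 + 24*(-2)**n*n + 12*(-2)**n - 12.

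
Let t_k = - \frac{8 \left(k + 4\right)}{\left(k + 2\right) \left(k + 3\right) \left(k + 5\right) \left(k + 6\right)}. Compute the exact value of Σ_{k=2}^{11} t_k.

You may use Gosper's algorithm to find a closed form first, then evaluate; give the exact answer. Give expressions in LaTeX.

Σ = -15/119

Step 1: r(k) = (k + 2)*(k + 5)**2/((k + 4)**2*(k + 7)).
So A=k + 2 and B=k + 7, with C=k**2 + 8*k + 16.
Set up (k + 2)·f(k+1) − (k + 6)·f(k) − (k**2 + 8*k + 16) = 0.
Bound: deg f ≤ 4.
Solve for f: f(k) = k*(k + 3)*(k + 4)*(k + 7)/20 (degree 4 ≤ 4).
Certificate R = B(k−1)f/C = k*(k + 3)*(k + 6)*(k + 7)/(20*(k + 4)) gives s_k = 2*k*(-k - 7)/(5*(k**2 + 7*k + 10)).
Δs = 8*(-k - 4)/(k**4 + 16*k**3 + 91*k**2 + 216*k + 180), as required.
Σ_(k=2)^(11) t_k = s_(12) − s_(2) = -228/595 − (-9/35) = -15/119.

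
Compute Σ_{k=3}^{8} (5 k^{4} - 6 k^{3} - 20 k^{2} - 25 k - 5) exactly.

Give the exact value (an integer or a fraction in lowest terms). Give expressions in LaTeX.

r(k) = (5*k**4 + 14*k**3 - 8*k**2 - 63*k - 51)/(5*k**4 - 6*k**3 - 20*k**2 - 25*k - 5) after simplifying.
Take A(k)=1, B(k)=1, C(k)=k**4 - 6*k**3/5 - 4*k**2 - 5*k - 1.
Need (1)·f(k+1) − (1)·f(k) = k**4 - 6*k**3/5 - 4*k**2 - 5*k - 1.
Bound: deg f ≤ 5.
Coefficient equations give f(k) = k*(k**4 - 4*k**3 - 2*k**2 - 4*k + 4)/5.
R(k) = B(k−1)·f(k)/C(k) = k*(k**4 - 4*k**3 - 2*k**2 - 4*k + 4)/(5*k**4 - 6*k**3 - 20*k**2 - 25*k - 5); s_k = R·t_k = k*(k**4 - 4*k**3 - 2*k**2 - 4*k + 4).
Verify: 5*k**4 - 6*k**3 - 20*k**2 - 25*k - 5 matches t_k.
Sum = s_(9) − s_(3); s_(9) = 31059, s_(3) = -159 ⇒ 31218.

Σ = 31218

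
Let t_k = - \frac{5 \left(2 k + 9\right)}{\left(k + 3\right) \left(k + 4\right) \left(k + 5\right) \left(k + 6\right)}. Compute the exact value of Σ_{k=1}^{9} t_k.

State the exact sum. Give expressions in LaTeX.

Ratio r(k) = (k + 3)*(2*k + 11)/((k + 7)*(2*k + 9)).
So A=k + 3 and B=k + 7, with C=k + 9/2.
Key eq: (k + 3)·f(k+1) = (k + 6)·f(k) + (k + 9/2).
d = 3 from the (1,1,1) case.
Solve for f: f(k) = k*(k + 4)*(k + 8)/30 (degree 3 ≤ 3).
Certificate R = B(k−1)f/C = k*(k + 4)*(k + 6)*(k + 8)/(15*(2*k + 9)) gives s_k = k*(-k - 8)/(3*(k**2 + 8*k + 15)).
Δs = 5*(-2*k - 9)/(k**4 + 18*k**3 + 119*k**2 + 342*k + 360), as required.
Evaluate s at k=10 and k=1: -4/13 and -1/8; difference -19/104.

Σ = -19/104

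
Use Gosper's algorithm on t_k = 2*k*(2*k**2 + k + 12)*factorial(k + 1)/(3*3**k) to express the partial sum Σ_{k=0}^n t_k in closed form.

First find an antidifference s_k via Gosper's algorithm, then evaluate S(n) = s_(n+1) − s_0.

S(n) = 2*(-6*3**n + 2*n**4*factorial(n) + 9*n**3*factorial(n) + 16*n**2*factorial(n) + 15*n*factorial(n) + 6*factorial(n))/(3*3**n)

The ratio is (k + 1)*(k + 2)*(k + 2*(k + 1)**2 + 13)/(3*k*(2*k**2 + k + 12)).
Gosper form: A/B · C(k+1)/C(k) with A=k/3 + 2/3, B=1, C=k**3 + k**2/2 + 6*k.
f must satisfy (k/3 + 2/3)·f(k+1) − (1)·f(k) = k**3 + k**2/2 + 6*k.
From deg A=1, deg B=0, deg C=3: d=2.
Solving with deg f ≤ 2: f(k) = 3*(2*k**2 - k + 2)/2.
Get s_k = R·t_k = 2*(2*k**2 - k + 2)*factorial(k + 1)/3**k with R(k) = B(k−1)f(k)/C(k) = 3*(2*k**2 - k + 2)/(k*(2*k**2 + k + 12)).
Δs = 2*k*(2*k**2 + k + 12)*factorial(k + 1)/(3*3**k), as required.
Telescope: S(n) = s_(n+1) − s_(0) = 2*3**(-n - 1)*(2*n**2 + 3*n + 3)*factorial(n + 2) − (4) = 2*(-6*3**n + 2*n**4*factorial(n) + 9*n**3*factorial(n) + 16*n**2*factorial(n) + 15*n*factorial(n) + 6*factorial(n))/(3*3**n).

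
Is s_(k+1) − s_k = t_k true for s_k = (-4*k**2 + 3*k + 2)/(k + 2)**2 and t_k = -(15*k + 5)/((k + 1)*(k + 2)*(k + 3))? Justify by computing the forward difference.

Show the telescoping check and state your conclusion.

Invalid: residual 2*(-2*k**3 + 3*k**2 + 23*k + 8)/(k**5 + 11*k**4 + 47*k**3 + 97*k**2 + 96*k + 36) ≠ 0.

s_(k+1) = (3*k - 4*(k + 1)**2 + 5)/(k + 3)**2
s_(k+1) − s_k = (-19*k**2 - 55*k - 14)/(k**4 + 10*k**3 + 37*k**2 + 60*k + 36)
(s_(k+1) − s_k) − t_k = 2*(-2*k**3 + 3*k**2 + 23*k + 8)/(k**5 + 11*k**4 + 47*k**3 + 97*k**2 + 96*k + 36)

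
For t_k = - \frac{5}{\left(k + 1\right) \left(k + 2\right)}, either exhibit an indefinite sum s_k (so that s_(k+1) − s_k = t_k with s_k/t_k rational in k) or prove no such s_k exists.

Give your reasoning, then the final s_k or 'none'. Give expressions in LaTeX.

The ratio is (k + 1)/(k + 3).
So A=k + 1 and B=k + 3, with C=1.
Set up (k + 1)·f(k+1) − (k + 2)·f(k) − (1) = 0.
d = 1 from the (1,1,0) case.
Solving with deg f ≤ 1: f(k) = k.
Then R = B(k−1)f/C = k*(k + 2), so s_k = R(k)·t_k = -5*k/(k + 1).
Check: Δs_k = -5/(k**2 + 3*k + 2). ✓

s_k = - \frac{5 k}{k + 1}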